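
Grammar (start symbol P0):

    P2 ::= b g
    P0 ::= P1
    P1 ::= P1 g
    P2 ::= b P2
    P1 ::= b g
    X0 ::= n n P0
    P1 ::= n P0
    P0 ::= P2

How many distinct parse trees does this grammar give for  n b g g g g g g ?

7

Parse trees for n b g g g g g g:
  [P0 [P1 [P1 [P1 [P1 [P1 [P1 n [P0 [P1 b g]]] g] g] g] g] g]]
  [P0 [P1 [P1 [P1 [P1 [P1 [P1 n [P0 [P2 b g]]] g] g] g] g] g]]
  [P0 [P1 [P1 [P1 [P1 [P1 n [P0 [P1 [P1 b g] g]]] g] g] g] g]]
  [P0 [P1 [P1 [P1 [P1 n [P0 [P1 [P1 [P1 b g] g] g]]] g] g] g]]
  [P0 [P1 [P1 [P1 n [P0 [P1 [P1 [P1 [P1 b g] g] g] g]]] g] g]]
  [P0 [P1 [P1 n [P0 [P1 [P1 [P1 [P1 [P1 b g] g] g] g] g]]] g]]
  [P0 [P1 n [P0 [P1 [P1 [P1 [P1 [P1 [P1 b g] g] g] g] g] g]]]]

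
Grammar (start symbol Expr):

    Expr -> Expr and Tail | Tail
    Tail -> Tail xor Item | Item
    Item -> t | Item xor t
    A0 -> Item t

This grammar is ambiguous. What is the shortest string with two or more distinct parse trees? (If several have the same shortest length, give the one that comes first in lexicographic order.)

t xor t

length 1: no string has ≥2 trees
length 3: t xor t has 2 parse trees

Two derivations of t xor t:
  Expr ⇒ Tail ⇒ Tail xor Item ⇒ Item xor Item ⇒ t xor Item ⇒ t xor t
  Expr ⇒ Tail ⇒ Item ⇒ Item xor t ⇒ t xor t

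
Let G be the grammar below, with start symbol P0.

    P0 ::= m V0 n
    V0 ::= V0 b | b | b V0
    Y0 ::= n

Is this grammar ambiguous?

Witness: m b b n

Derivation 1: P0 ⇒ m V0 n ⇒ m V0 b n ⇒ m b b n
Derivation 2: P0 ⇒ m V0 n ⇒ m b V0 n ⇒ m b b n

Two distinct leftmost derivations for the same string.

Ambiguous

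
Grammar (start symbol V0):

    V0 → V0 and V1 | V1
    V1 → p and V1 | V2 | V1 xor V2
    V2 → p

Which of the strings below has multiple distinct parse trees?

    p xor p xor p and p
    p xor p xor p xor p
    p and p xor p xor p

p and p xor p xor p

p xor p xor p and p: 1 tree
p xor p xor p xor p: 1 tree
p and p xor p xor p: 4 trees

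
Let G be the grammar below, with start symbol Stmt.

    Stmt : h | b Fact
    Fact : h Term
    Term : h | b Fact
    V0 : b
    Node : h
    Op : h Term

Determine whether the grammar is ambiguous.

Unambiguous

(V0, Node, Op are unreachable from Stmt, so their rules don't affect L(Stmt).) Each reachable nonterminal has at most one production per leading terminal, and all productions are right-linear; the derivation is determined token-by-token.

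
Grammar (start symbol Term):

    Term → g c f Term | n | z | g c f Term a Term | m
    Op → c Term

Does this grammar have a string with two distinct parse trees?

Witness: g c f g c f m a m

Derivation 1: Term ⇒ g c f Term ⇒ g c f g c f Term a Term ⇒ g c f g c f m a Term ⇒ g c f g c f m a m
Derivation 2: Term ⇒ g c f Term a Term ⇒ g c f g c f Term a Term ⇒ g c f g c f m a Term ⇒ g c f g c f m a m

Two distinct leftmost derivations for the same string.

Ambiguous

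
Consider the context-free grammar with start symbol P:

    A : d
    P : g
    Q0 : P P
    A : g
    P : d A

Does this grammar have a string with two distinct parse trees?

Unambiguous

Only P, A are reachable from P; ignoring the rest: The reachable rules are right-linear with at most one rule per (nonterminal, next-terminal) pair. Each input token forces the next rule, so parsing is deterministic.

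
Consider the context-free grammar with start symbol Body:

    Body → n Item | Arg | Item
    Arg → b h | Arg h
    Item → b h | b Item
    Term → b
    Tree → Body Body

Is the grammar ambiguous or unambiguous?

Witness: b h

Derivation 1: Body ⇒ Arg ⇒ b h
Derivation 2: Body ⇒ Item ⇒ b h

Two distinct leftmost derivations for the same string.

Ambiguous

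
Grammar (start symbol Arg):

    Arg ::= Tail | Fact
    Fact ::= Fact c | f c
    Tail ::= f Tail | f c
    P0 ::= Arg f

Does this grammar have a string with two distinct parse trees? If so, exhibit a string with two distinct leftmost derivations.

Witness: f c

Derivation 1: Arg ⇒ Tail ⇒ f c
Derivation 2: Arg ⇒ Fact ⇒ f c

Two distinct leftmost derivations for the same string.

Ambiguous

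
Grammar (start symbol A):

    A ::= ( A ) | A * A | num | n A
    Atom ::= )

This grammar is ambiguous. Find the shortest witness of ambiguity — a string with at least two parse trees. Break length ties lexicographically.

length 1: no string has ≥2 trees
length 2: no string has ≥2 trees
length 3: no string has ≥2 trees
length 4: n num * num has 2 parse trees

Two derivations of n num * num:
  A ⇒ A * A ⇒ n A * A ⇒ n num * A ⇒ n num * num
  A ⇒ n A ⇒ n A * A ⇒ n num * A ⇒ n num * num

n num * num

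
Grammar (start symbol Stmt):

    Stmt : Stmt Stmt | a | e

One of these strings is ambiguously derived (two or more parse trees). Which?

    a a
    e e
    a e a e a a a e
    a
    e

a a: 1 tree
e e: 1 tree
a e a e a a a e: 429 trees
a: 1 tree
e: 1 tree

a e a e a a a e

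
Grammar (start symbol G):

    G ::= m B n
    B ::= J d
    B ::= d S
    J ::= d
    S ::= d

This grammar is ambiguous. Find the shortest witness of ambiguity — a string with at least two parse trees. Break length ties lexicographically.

m d d n

length 4: m d d n has 2 parse trees

Two derivations of m d d n:
  G ⇒ m B n ⇒ m J d n ⇒ m d d n
  G ⇒ m B n ⇒ m d S n ⇒ m d d n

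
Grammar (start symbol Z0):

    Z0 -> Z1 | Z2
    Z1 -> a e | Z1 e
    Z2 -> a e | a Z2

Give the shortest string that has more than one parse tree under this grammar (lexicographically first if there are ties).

a e

length 2: a e has 2 parse trees

Two derivations of a e:
  Z0 ⇒ Z1 ⇒ a e
  Z0 ⇒ Z2 ⇒ a e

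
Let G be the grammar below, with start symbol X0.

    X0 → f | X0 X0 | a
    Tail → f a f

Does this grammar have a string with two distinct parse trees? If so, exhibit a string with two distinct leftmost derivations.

Witness: a a a

Derivation 1: X0 ⇒ X0 X0 ⇒ X0 X0 X0 ⇒ a X0 X0 ⇒ a a X0 ⇒ a a a
Derivation 2: X0 ⇒ X0 X0 ⇒ a X0 ⇒ a X0 X0 ⇒ a a X0 ⇒ a a a

Two distinct leftmost derivations for the same string.

Ambiguous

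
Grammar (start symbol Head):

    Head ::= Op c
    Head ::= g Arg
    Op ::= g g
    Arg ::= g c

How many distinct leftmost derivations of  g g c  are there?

Parse trees for g g c:
  [Head [Op g g] c]
  [Head g [Arg g c]]

2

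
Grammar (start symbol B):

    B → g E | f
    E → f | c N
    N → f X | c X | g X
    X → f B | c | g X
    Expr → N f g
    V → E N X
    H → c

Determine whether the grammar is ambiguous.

Only B, E, N, X are reachable from B; ignoring the rest: Each reachable nonterminal has at most one production per leading terminal, and all productions are right-linear; the derivation is determined token-by-token.

Unambiguous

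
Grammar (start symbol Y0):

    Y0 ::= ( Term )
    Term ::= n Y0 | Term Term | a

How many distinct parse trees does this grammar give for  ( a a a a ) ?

Parse trees for ( a a a a ):
  [Y0 ( [Term [Term a] [Term [Term a] [Term [Term a] [Term a]]]] )]
  [Y0 ( [Term [Term a] [Term [Term [Term a] [Term a]] [Term a]]] )]
  [Y0 ( [Term [Term [Term a] [Term a]] [Term [Term a] [Term a]]] )]
  [Y0 ( [Term [Term [Term a] [Term [Term a] [Term a]]] [Term a]] )]
  [Y0 ( [Term [Term [Term [Term a] [Term a]] [Term a]] [Term a]] )]

5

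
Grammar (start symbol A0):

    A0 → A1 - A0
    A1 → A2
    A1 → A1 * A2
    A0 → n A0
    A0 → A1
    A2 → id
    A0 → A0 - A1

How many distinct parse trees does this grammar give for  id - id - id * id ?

Parse trees for id - id - id * id:
  [A0 [A1 [A2 id]] - [A0 [A1 [A2 id]] - [A0 [A1 [A1 [A2 id]] * [A2 id]]]]]
  [A0 [A1 [A2 id]] - [A0 [A0 [A1 [A2 id]]] - [A1 [A1 [A2 id]] * [A2 id]]]]
  [A0 [A0 [A1 [A2 id]] - [A0 [A1 [A2 id]]]] - [A1 [A1 [A2 id]] * [A2 id]]]
  [A0 [A0 [A0 [A1 [A2 id]]] - [A1 [A2 id]]] - [A1 [A1 [A2 id]] * [A2 id]]]

4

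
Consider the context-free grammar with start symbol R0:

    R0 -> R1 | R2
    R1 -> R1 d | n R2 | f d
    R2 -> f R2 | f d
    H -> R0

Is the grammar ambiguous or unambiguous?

Ambiguous

Witness: f d

Derivation 1: R0 ⇒ R1 ⇒ f d
Derivation 2: R0 ⇒ R2 ⇒ f d

Two distinct leftmost derivations for the same string.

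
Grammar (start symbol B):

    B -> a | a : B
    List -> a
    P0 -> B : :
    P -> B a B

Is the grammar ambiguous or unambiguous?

Unambiguous

Only B is reachable from B; ignoring the rest: Right-recursive list with a separator: after each atom, whether the separator follows determines the rule. One parse per string.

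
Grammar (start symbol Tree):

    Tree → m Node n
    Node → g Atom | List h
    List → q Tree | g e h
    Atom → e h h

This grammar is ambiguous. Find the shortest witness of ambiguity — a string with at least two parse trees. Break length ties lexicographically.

length 6: m g e h h n has 2 parse trees

Two derivations of m g e h h n:
  Tree ⇒ m Node n ⇒ m g Atom n ⇒ m g e h h n
  Tree ⇒ m Node n ⇒ m List h n ⇒ m g e h h n

m g e h h n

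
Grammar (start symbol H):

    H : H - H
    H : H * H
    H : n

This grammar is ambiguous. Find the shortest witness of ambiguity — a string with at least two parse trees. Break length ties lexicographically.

length 1: no string has ≥2 trees
length 3: no string has ≥2 trees
length 5: n * n * n has 2 parse trees

Two derivations of n * n * n:
  H ⇒ H * H ⇒ H * H * H ⇒ n * H * H ⇒ n * n * H ⇒ n * n * n
  H ⇒ H * H ⇒ n * H ⇒ n * H * H ⇒ n * n * H ⇒ n * n * n

n * n * n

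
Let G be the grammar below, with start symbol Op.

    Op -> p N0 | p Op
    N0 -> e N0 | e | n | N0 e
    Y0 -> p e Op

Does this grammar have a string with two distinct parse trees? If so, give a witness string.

Witness: p e e

Derivation 1: Op ⇒ p N0 ⇒ p e N0 ⇒ p e e
Derivation 2: Op ⇒ p N0 ⇒ p N0 e ⇒ p e e

Two distinct leftmost derivations for the same string.

Ambiguous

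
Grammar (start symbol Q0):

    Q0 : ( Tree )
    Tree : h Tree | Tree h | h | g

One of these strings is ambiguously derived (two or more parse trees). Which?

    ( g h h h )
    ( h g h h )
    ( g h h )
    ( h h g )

( g h h h ): 1 tree
( h g h h ): 3 trees
( g h h ): 1 tree
( h h g ): 1 tree

( h g h h )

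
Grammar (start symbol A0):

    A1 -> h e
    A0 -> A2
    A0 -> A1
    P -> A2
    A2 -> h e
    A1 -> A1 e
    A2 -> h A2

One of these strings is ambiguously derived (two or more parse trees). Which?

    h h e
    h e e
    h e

h h e: 1 tree
h e e: 1 tree
h e: 2 trees

h e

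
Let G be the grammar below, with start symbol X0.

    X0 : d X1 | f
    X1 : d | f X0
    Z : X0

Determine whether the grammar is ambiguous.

Unambiguous

(Z is unreachable from X0, so its rules don't affect L(X0).) Each reachable nonterminal has at most one production per leading terminal, and all productions are right-linear; the derivation is determined token-by-token.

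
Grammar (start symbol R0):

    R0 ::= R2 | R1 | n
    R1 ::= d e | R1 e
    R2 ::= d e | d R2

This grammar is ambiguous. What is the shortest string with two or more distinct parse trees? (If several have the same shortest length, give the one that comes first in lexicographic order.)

length 1: no string has ≥2 trees
length 2: d e has 2 parse trees

Two derivations of d e:
  R0 ⇒ R2 ⇒ d e
  R0 ⇒ R1 ⇒ d e

d e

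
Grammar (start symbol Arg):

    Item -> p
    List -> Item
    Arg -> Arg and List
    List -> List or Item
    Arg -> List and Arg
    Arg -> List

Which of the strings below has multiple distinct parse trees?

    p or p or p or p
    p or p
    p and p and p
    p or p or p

p and p and p

p or p or p or p: 1 tree
p or p: 1 tree
p and p and p: 4 trees
p or p or p: 1 tree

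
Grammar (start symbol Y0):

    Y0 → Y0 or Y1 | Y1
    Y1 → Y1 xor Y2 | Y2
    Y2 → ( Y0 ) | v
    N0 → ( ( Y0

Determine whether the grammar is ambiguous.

(N0 is unreachable from Y0, so its rules don't affect L(Y0).) The grammar is stratified — Y0 handles 'or' (left-recursive), Y1 handles 'xor', Y2 atoms. Each operator has a fixed associativity and precedence level, so every string has one parse.

Unambiguous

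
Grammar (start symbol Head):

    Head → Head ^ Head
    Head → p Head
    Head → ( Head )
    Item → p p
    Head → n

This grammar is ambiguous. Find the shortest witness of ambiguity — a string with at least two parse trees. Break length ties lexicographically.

p n ^ n

length 1: no string has ≥2 trees
length 2: no string has ≥2 trees
length 3: no string has ≥2 trees
length 4: p n ^ n has 2 parse trees

Two derivations of p n ^ n:
  Head ⇒ Head ^ Head ⇒ p Head ^ Head ⇒ p n ^ Head ⇒ p n ^ n
  Head ⇒ p Head ⇒ p Head ^ Head ⇒ p n ^ Head ⇒ p n ^ n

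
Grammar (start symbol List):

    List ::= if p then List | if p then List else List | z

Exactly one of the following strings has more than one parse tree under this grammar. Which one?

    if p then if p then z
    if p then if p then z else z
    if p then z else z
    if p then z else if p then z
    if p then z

if p then if p then z else z

if p then if p then z: 1 tree
if p then if p then z else z: 2 trees
if p then z else z: 1 tree
if p then z else if p then z: 1 tree
if p then z: 1 tree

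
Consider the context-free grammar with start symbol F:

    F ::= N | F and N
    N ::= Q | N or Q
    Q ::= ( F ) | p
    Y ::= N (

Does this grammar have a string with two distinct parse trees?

Unambiguous

(Y is unreachable from F, so its rules don't affect L(F).) This is a standard precedence ladder (F over N over Q), with each level left-recursive on its own operator ('and' at F, 'or' at N). That structure is LR(1), hence unambiguous.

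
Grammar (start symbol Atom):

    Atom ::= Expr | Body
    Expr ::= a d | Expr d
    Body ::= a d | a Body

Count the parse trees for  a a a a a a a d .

Parse trees for a a a a a a a d:
  [Atom [Body a [Body a [Body a [Body a [Body a [Body a [Body a d]]]]]]]]

1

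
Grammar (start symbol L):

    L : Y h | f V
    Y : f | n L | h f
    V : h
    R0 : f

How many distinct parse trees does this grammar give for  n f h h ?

2

Parse trees for n f h h:
  [L [Y n [L [Y f] h]] h]
  [L [Y n [L f [V h]]] h]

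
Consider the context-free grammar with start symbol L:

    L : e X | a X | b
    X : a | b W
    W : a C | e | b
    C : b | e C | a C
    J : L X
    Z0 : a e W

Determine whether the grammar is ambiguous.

Unambiguous

Only L, X, W, C are reachable from L; ignoring the rest: Each reachable nonterminal has at most one production per leading terminal, and all productions are right-linear; the derivation is determined token-by-token.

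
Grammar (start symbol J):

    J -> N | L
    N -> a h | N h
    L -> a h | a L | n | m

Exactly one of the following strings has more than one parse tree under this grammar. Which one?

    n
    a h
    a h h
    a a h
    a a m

a h

n: 1 tree
a h: 2 trees
a h h: 1 tree
a a h: 1 tree
a a m: 1 tree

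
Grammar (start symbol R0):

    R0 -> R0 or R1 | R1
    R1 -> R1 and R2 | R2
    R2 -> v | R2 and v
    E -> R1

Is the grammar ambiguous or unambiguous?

Witness: v and v

Derivation 1: R0 ⇒ R1 ⇒ R1 and R2 ⇒ R2 and R2 ⇒ v and R2 ⇒ v and v
Derivation 2: R0 ⇒ R1 ⇒ R2 ⇒ R2 and v ⇒ v and v

Two distinct leftmost derivations for the same string.

Ambiguous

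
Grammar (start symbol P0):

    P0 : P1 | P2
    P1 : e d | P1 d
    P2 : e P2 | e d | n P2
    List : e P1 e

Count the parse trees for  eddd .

Parse trees for eddd:
  [P0 [P1 [P1 [P1 e d] d] d]]

1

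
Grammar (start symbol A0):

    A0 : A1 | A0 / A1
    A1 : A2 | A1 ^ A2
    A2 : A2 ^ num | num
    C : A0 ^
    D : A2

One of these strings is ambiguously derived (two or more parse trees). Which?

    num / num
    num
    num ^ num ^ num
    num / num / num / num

num / num: 1 tree
num: 1 tree
num ^ num ^ num: 4 trees
num / num / num / num: 1 tree

num ^ num ^ num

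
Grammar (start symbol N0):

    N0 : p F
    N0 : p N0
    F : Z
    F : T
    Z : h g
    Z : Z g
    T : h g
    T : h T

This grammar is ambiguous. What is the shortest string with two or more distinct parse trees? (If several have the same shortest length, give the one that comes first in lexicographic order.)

p h g

length 3: p h g has 2 parse trees

Two derivations of p h g:
  N0 ⇒ p F ⇒ p Z ⇒ p h g
  N0 ⇒ p F ⇒ p T ⇒ p h g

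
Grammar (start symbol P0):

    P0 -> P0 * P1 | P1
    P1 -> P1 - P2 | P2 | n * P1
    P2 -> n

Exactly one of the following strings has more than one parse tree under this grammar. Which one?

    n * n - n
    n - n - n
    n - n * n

n * n - n: 3 trees
n - n - n: 1 tree
n - n * n: 1 tree

n * n - n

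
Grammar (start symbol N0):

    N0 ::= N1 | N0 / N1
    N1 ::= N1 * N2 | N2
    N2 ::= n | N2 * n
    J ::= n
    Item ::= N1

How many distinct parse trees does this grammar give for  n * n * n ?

Parse trees for n * n * n:
  [N0 [N1 [N1 [N2 n]] * [N2 [N2 n] * n]]]
  [N0 [N1 [N1 [N1 [N2 n]] * [N2 n]] * [N2 n]]]
  [N0 [N1 [N1 [N2 [N2 n] * n]] * [N2 n]]]
  [N0 [N1 [N2 [N2 [N2 n] * n] * n]]]

4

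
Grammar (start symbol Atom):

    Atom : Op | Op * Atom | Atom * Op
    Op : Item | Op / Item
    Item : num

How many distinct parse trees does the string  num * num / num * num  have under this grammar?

Parse trees for num * num / num * num:
  [Atom [Op [Item num]] * [Atom [Op [Op [Item num]] / [Item num]] * [Atom [Op [Item num]]]]]
  [Atom [Op [Item num]] * [Atom [Atom [Op [Op [Item num]] / [Item num]]] * [Op [Item num]]]]
  [Atom [Atom [Op [Item num]] * [Atom [Op [Op [Item num]] / [Item num]]]] * [Op [Item num]]]
  [Atom [Atom [Atom [Op [Item num]]] * [Op [Op [Item num]] / [Item num]]] * [Op [Item num]]]

4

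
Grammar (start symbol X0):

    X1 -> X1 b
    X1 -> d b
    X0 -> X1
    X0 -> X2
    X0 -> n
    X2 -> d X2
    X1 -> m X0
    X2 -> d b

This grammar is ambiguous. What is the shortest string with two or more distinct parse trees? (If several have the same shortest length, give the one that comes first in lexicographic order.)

length 1: no string has ≥2 trees
length 2: d b has 2 parse trees

Two derivations of d b:
  X0 ⇒ X1 ⇒ d b
  X0 ⇒ X2 ⇒ d b

d b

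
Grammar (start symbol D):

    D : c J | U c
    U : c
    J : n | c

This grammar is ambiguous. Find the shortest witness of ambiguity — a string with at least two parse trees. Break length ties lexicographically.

length 2: c c has 2 parse trees

Two derivations of c c:
  D ⇒ c J ⇒ c c
  D ⇒ U c ⇒ c c

c c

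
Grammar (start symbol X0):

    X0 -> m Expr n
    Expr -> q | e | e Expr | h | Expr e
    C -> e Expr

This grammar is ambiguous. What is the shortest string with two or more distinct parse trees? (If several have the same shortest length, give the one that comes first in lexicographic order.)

length 3: no string has ≥2 trees
length 4: m e e n has 2 parse trees

Two derivations of m e e n:
  X0 ⇒ m Expr n ⇒ m e Expr n ⇒ m e e n
  X0 ⇒ m Expr n ⇒ m Expr e n ⇒ m e e n

m e e n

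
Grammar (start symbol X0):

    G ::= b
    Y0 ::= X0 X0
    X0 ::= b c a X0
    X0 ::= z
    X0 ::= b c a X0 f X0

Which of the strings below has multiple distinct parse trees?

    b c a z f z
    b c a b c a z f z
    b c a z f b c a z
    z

b c a z f z: 1 tree
b c a b c a z f z: 2 trees
b c a z f b c a z: 1 tree
z: 1 tree

b c a b c a z f z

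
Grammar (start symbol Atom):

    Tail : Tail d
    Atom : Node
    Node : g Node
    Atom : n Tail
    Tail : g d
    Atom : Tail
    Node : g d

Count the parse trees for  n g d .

1

Parse trees for n g d:
  [Atom n [Tail g d]]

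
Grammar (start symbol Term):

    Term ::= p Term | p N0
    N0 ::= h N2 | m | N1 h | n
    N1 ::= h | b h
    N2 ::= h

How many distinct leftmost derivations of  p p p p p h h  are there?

Parse trees for p p p p p h h:
  [Term p [Term p [Term p [Term p [Term p [N0 h [N2 h]]]]]]]
  [Term p [Term p [Term p [Term p [Term p [N0 [N1 h] h]]]]]]

2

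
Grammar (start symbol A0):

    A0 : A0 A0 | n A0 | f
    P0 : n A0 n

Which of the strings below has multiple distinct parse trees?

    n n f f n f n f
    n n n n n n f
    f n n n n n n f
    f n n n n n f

n n f f n f n f: 37 trees
n n n n n n f: 1 tree
f n n n n n n f: 1 tree
f n n n n n f: 1 tree

n n f f n f n f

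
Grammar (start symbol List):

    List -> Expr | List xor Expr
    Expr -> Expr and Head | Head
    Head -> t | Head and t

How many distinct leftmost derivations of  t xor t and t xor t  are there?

2

Parse trees for t xor t and t xor t:
  [List [List [List [Expr [Head t]]] xor [Expr [Expr [Head t]] and [Head t]]] xor [Expr [Head t]]]
  [List [List [List [Expr [Head t]]] xor [Expr [Head [Head t] and t]]] xor [Expr [Head t]]]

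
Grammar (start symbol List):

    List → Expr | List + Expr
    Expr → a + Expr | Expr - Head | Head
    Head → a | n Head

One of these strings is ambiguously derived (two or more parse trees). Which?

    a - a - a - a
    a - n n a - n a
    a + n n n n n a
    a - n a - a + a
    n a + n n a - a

a + n n n n n a

a - a - a - a: 1 tree
a - n n a - n a: 1 tree
a + n n n n n a: 2 trees
a - n a - a + a: 1 tree
n a + n n a - a: 1 tree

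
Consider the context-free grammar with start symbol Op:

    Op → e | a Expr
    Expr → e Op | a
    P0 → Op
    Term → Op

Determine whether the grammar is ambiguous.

Only Op, Expr are reachable from Op; ignoring the rest: Each reachable nonterminal has at most one production per leading terminal, and all productions are right-linear; the derivation is determined token-by-token.

Unambiguous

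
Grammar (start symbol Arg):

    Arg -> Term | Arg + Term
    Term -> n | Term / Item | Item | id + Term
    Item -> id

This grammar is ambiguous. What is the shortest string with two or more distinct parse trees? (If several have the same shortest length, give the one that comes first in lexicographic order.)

length 1: no string has ≥2 trees
length 3: id + id has 2 parse trees

Two derivations of id + id:
  Arg ⇒ Term ⇒ id + Term ⇒ id + Item ⇒ id + id
  Arg ⇒ Arg + Term ⇒ Term + Term ⇒ Item + Term ⇒ id + Term ⇒ id + Item ⇒ id + id

id + id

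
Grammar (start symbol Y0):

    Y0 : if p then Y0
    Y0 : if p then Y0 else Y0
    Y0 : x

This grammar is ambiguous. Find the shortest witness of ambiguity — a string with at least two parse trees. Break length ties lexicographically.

length 1: no string has ≥2 trees
length 4: no string has ≥2 trees
length 6: no string has ≥2 trees
length 7: no string has ≥2 trees
length 9: if p then if p then x else x has 2 parse trees

Two derivations of if p then if p then x else x:
  Y0 ⇒ if p then Y0 ⇒ if p then if p then Y0 else Y0 ⇒ if p then if p then x else Y0 ⇒ if p then if p then x else x
  Y0 ⇒ if p then Y0 else Y0 ⇒ if p then if p then Y0 else Y0 ⇒ if p then if p then x else Y0 ⇒ if p then if p then x else x

if p then if p then x else x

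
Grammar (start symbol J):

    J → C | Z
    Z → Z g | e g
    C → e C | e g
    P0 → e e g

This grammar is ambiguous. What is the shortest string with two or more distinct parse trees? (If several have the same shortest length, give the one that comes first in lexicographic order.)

e g

length 2: e g has 2 parse trees

Two derivations of e g:
  J ⇒ C ⇒ e g
  J ⇒ Z ⇒ e g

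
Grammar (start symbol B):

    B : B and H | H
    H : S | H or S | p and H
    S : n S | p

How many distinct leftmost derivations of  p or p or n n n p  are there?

Parse trees for p or p or n n n p:
  [B [H [H [H [S p]] or [S p]] or [S n [S n [S n [S p]]]]]]

1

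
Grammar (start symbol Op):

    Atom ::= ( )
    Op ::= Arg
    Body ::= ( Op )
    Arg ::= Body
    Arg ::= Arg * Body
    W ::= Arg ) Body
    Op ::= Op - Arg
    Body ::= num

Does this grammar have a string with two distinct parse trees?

Unambiguous

Only Op, Arg, Body are reachable from Op; ignoring the rest: Op → Op - Arg | Arg  ;  Arg → Arg * Body | Body  — a left-associative chain with Body at the bottom. Each string factors uniquely by precedence.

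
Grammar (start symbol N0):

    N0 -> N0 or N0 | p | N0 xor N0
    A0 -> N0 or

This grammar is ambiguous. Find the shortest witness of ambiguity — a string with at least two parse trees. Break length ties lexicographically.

p or p or p

length 1: no string has ≥2 trees
length 3: no string has ≥2 trees
length 5: p or p or p has 2 parse trees

Two derivations of p or p or p:
  N0 ⇒ N0 or N0 ⇒ N0 or N0 or N0 ⇒ p or N0 or N0 ⇒ p or p or N0 ⇒ p or p or p
  N0 ⇒ N0 or N0 ⇒ p or N0 ⇒ p or N0 or N0 ⇒ p or p or N0 ⇒ p or p or p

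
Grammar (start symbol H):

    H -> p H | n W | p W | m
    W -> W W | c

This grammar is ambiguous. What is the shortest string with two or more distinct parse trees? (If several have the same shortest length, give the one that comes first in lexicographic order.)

n c c c

length 1: no string has ≥2 trees
length 2: no string has ≥2 trees
length 3: no string has ≥2 trees
length 4: n c c c has 2 parse trees

Two derivations of n c c c:
  H ⇒ n W ⇒ n W W ⇒ n W W W ⇒ n c W W ⇒ n c c W ⇒ n c c c
  H ⇒ n W ⇒ n W W ⇒ n c W ⇒ n c W W ⇒ n c c W ⇒ n c c c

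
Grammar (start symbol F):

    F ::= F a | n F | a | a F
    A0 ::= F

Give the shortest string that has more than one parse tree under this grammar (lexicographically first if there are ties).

a a

length 1: no string has ≥2 trees
length 2: a a has 2 parse trees

Two derivations of a a:
  F ⇒ F a ⇒ a a
  F ⇒ a F ⇒ a a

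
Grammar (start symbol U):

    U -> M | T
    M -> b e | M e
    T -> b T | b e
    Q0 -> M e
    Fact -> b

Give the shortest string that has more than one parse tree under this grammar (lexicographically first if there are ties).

b e

length 2: b e has 2 parse trees

Two derivations of b e:
  U ⇒ M ⇒ b e
  U ⇒ T ⇒ b e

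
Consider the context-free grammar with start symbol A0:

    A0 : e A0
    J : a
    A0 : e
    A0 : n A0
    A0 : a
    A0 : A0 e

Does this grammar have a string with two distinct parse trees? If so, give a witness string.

Witness: e e

Derivation 1: A0 ⇒ e A0 ⇒ e e
Derivation 2: A0 ⇒ A0 e ⇒ e e

Two distinct leftmost derivations for the same string.

Ambiguous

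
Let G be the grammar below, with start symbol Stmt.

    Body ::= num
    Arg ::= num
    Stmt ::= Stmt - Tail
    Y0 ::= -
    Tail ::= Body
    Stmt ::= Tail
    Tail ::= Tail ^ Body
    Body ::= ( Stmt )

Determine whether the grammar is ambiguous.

Only Stmt, Tail, Body are reachable from Stmt; ignoring the rest: Stmt → Stmt - Tail | Tail  ;  Tail → Tail ^ Body | Body  — a left-associative chain with Body at the bottom. Each string factors uniquely by precedence.

Unambiguous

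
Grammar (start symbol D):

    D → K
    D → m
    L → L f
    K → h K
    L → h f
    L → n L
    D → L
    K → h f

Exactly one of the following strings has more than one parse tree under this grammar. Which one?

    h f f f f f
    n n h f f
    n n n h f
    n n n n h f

h f f f f f: 1 tree
n n h f f: 3 trees
n n n h f: 1 tree
n n n n h f: 1 tree

n n h f f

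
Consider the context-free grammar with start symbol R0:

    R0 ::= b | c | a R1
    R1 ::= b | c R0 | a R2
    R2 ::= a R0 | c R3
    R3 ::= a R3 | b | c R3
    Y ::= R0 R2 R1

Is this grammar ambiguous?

(Y is unreachable from R0, so its rules don't affect L(R0).) Each reachable nonterminal has at most one production per leading terminal, and all productions are right-linear; the derivation is determined token-by-token.

Unambiguous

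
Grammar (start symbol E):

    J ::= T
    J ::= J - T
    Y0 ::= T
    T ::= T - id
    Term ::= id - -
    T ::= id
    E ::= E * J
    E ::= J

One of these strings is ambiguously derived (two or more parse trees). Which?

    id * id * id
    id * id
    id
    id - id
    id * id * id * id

id * id * id: 1 tree
id * id: 1 tree
id: 1 tree
id - id: 2 trees
id * id * id * id: 1 tree

id - id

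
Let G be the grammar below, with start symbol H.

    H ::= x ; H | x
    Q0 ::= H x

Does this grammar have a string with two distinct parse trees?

Only H is reachable from H; ignoring the rest: The reachable grammar is A → atom sep A | atom. Each atom is followed by either the separator (recurse) or end-of-string (stop) — no choice point.

Unambiguous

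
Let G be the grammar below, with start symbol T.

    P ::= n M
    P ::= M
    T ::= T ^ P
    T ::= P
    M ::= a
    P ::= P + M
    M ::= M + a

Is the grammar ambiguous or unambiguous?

Witness: a + a

Derivation 1: T ⇒ P ⇒ M ⇒ M + a ⇒ a + a
Derivation 2: T ⇒ P ⇒ P + M ⇒ M + M ⇒ a + M ⇒ a + a

Two distinct leftmost derivations for the same string.

Ambiguous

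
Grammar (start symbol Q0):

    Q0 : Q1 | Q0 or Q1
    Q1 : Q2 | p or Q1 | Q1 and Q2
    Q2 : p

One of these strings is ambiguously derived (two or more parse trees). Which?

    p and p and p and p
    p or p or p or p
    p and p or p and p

p or p or p or p

p and p and p and p: 1 tree
p or p or p or p: 8 trees
p and p or p and p: 1 tree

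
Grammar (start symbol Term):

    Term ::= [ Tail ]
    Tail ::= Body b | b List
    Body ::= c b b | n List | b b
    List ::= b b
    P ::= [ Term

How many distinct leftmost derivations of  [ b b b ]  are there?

2

Parse trees for [ b b b ]:
  [Term [ [Tail [Body b b] b] ]]
  [Term [ [Tail b [List b b]] ]]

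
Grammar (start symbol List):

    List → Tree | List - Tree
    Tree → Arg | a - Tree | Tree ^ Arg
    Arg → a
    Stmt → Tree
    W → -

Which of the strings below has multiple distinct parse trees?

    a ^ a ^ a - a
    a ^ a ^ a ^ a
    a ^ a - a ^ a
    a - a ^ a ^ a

a ^ a ^ a - a: 1 tree
a ^ a ^ a ^ a: 1 tree
a ^ a - a ^ a: 1 tree
a - a ^ a ^ a: 4 trees

a - a ^ a ^ a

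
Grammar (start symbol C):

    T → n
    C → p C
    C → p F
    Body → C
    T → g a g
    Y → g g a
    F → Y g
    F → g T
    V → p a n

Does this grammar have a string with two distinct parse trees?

Witness: p g g a g

Derivation 1: C ⇒ p F ⇒ p Y g ⇒ p g g a g
Derivation 2: C ⇒ p F ⇒ p g T ⇒ p g g a g

Two distinct leftmost derivations for the same string.

Ambiguous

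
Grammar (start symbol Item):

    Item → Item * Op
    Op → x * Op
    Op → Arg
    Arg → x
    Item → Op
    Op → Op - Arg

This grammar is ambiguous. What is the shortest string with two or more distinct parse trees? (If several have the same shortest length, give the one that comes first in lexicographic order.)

x * x

length 1: no string has ≥2 trees
length 3: x * x has 2 parse trees

Two derivations of x * x:
  Item ⇒ Item * Op ⇒ Op * Op ⇒ Arg * Op ⇒ x * Op ⇒ x * Arg ⇒ x * x
  Item ⇒ Op ⇒ x * Op ⇒ x * Arg ⇒ x * x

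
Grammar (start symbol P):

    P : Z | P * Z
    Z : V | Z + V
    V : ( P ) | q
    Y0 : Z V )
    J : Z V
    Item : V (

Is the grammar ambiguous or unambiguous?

Only P, Z, V are reachable from P; ignoring the rest: P → P * Z | Z  ;  Z → Z + V | V  — a left-associative chain with V at the bottom. Each string factors uniquely by precedence.

Unambiguous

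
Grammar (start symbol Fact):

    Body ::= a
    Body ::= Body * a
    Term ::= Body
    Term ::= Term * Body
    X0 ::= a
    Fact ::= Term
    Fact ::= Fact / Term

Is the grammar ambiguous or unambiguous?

Witness: a * a

Derivation 1: Fact ⇒ Term ⇒ Body ⇒ Body * a ⇒ a * a
Derivation 2: Fact ⇒ Term ⇒ Term * Body ⇒ Body * Body ⇒ a * Body ⇒ a * a

Two distinct leftmost derivations for the same string.

Ambiguous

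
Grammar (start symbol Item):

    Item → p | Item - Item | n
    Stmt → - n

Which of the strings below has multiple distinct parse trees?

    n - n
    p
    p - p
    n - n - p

n - n - p

n - n: 1 tree
p: 1 tree
p - p: 1 tree
n - n - p: 2 trees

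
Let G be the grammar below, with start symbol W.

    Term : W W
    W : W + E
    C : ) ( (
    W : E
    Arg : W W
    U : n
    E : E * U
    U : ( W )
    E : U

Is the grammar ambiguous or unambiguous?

Unambiguous

Only W, E, U are reachable from W; ignoring the rest: The grammar is stratified — W handles '+' (left-recursive), E handles '*', U atoms. Each operator has a fixed associativity and precedence level, so every string has one parse.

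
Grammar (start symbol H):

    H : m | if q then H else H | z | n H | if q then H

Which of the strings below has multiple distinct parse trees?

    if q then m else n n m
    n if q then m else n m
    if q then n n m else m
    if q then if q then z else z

if q then if q then z else z

if q then m else n n m: 1 tree
n if q then m else n m: 1 tree
if q then n n m else m: 1 tree
if q then if q then z else z: 2 trees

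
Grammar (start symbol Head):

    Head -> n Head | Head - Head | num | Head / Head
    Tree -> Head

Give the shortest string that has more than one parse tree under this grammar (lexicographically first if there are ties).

n num - num

length 1: no string has ≥2 trees
length 2: no string has ≥2 trees
length 3: no string has ≥2 trees
length 4: n num - num has 2 parse trees

Two derivations of n num - num:
  Head ⇒ n Head ⇒ n Head - Head ⇒ n num - Head ⇒ n num - num
  Head ⇒ Head - Head ⇒ n Head - Head ⇒ n num - Head ⇒ n num - num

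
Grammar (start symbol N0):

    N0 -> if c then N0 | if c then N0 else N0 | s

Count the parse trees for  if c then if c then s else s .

Parse trees for if c then if c then s else s:
  [N0 if c then [N0 if c then [N0 s] else [N0 s]]]
  [N0 if c then [N0 if c then [N0 s]] else [N0 s]]

2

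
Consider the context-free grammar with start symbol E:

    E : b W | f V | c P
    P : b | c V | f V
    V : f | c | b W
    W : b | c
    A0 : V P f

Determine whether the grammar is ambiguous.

Unambiguous

Only E, P, V, W are reachable from E; ignoring the rest: Each reachable nonterminal has at most one production per leading terminal, and all productions are right-linear; the derivation is determined token-by-token.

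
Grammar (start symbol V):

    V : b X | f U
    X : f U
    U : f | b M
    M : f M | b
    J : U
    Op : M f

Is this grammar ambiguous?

Unambiguous

(J, Op are unreachable from V, so their rules don't affect L(V).) The reachable rules are right-linear with at most one rule per (nonterminal, next-terminal) pair. Each input token forces the next rule, so parsing is deterministic.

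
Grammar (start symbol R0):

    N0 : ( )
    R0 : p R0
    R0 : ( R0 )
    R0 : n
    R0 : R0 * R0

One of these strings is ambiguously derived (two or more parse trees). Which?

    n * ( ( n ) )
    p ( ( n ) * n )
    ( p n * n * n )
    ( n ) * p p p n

( p n * n * n )

n * ( ( n ) ): 1 tree
p ( ( n ) * n ): 1 tree
( p n * n * n ): 5 trees
( n ) * p p p n: 1 tree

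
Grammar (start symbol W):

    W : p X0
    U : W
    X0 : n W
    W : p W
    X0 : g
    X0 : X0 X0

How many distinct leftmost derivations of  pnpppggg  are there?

5

Parse trees for pnpppggg:
  [W p [X0 n [W p [W p [W p [X0 [X0 g] [X0 [X0 g] [X0 g]]]]]]]]
  [W p [X0 n [W p [W p [W p [X0 [X0 [X0 g] [X0 g]] [X0 g]]]]]]]
  [W p [X0 [X0 n [W p [W p [W p [X0 g]]]]] [X0 [X0 g] [X0 g]]]]
  [W p [X0 [X0 n [W p [W p [W p [X0 [X0 g] [X0 g]]]]]] [X0 g]]]
  [W p [X0 [X0 [X0 n [W p [W p [W p [X0 g]]]]] [X0 g]] [X0 g]]]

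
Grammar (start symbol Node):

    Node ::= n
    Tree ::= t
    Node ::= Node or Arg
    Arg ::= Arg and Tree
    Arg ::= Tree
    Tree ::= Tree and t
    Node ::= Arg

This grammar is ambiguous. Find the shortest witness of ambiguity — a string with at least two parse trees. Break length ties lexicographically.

t and t

length 1: no string has ≥2 trees
length 3: t and t has 2 parse trees

Two derivations of t and t:
  Node ⇒ Arg ⇒ Arg and Tree ⇒ Tree and Tree ⇒ t and Tree ⇒ t and t
  Node ⇒ Arg ⇒ Tree ⇒ Tree and t ⇒ t and t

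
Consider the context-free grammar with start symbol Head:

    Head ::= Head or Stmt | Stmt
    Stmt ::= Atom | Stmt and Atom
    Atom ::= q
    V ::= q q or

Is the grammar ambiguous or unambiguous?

(V is unreachable from Head, so its rules don't affect L(Head).) The grammar is stratified — Head handles 'or' (left-recursive), Stmt handles 'and', Atom atoms. Each operator has a fixed associativity and precedence level, so every string has one parse.

Unambiguous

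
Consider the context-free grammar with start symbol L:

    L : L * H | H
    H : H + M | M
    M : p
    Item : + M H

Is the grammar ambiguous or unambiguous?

Unambiguous

(Item is unreachable from L, so its rules don't affect L(L).) This is a standard precedence ladder (L over H over M), with each level left-recursive on its own operator ('*' at L, '+' at H). That structure is LR(1), hence unambiguous.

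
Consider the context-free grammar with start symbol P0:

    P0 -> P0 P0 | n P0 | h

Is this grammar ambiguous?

Ambiguous

Witness: h h h

Derivation 1: P0 ⇒ P0 P0 ⇒ P0 P0 P0 ⇒ h P0 P0 ⇒ h h P0 ⇒ h h h
Derivation 2: P0 ⇒ P0 P0 ⇒ h P0 ⇒ h P0 P0 ⇒ h h P0 ⇒ h h h

Two distinct leftmost derivations for the same string.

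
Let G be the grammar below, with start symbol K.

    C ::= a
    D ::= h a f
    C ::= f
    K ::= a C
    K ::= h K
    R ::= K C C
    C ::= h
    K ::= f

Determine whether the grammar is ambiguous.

Only K, C are reachable from K; ignoring the rest: Each reachable nonterminal has at most one production per leading terminal, and all productions are right-linear; the derivation is determined token-by-token.

Unambiguous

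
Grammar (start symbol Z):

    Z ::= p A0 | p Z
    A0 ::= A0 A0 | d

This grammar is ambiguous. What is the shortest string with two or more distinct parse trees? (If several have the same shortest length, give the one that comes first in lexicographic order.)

length 2: no string has ≥2 trees
length 3: no string has ≥2 trees
length 4: p d d d has 2 parse trees

Two derivations of p d d d:
  Z ⇒ p A0 ⇒ p A0 A0 ⇒ p A0 A0 A0 ⇒ p d A0 A0 ⇒ p d d A0 ⇒ p d d d
  Z ⇒ p A0 ⇒ p A0 A0 ⇒ p d A0 ⇒ p d A0 A0 ⇒ p d d A0 ⇒ p d d d

p d d d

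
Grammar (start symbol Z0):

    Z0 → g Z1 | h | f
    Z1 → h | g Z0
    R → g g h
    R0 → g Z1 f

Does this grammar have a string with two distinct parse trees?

Only Z0, Z1 are reachable from Z0; ignoring the rest: Restricted to the reachable nonterminals, every rule has the form A → t or A → t B, and no two rules for the same A share a first terminal. The grammar encodes a DFA — one run per string.

Unambiguous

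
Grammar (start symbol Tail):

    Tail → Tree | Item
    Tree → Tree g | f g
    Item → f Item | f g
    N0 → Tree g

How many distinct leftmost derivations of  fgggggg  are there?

1

Parse trees for fgggggg:
  [Tail [Tree [Tree [Tree [Tree [Tree [Tree f g] g] g] g] g] g]]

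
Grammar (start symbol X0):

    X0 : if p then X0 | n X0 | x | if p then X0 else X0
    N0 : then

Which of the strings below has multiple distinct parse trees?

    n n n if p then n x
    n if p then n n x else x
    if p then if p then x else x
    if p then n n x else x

n n n if p then n x: 1 tree
n if p then n n x else x: 1 tree
if p then if p then x else x: 2 trees
if p then n n x else x: 1 tree

if p then if p then x else x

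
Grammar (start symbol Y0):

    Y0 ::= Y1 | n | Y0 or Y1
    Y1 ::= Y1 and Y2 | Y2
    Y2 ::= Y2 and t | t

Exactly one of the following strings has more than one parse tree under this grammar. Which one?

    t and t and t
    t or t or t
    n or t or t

t and t and t: 4 trees
t or t or t: 1 tree
n or t or t: 1 tree

t and t and t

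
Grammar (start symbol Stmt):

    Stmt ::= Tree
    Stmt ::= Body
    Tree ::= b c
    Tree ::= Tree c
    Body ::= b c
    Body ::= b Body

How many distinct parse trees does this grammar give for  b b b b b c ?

Parse trees for b b b b b c:
  [Stmt [Body b [Body b [Body b [Body b [Body b c]]]]]]

1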